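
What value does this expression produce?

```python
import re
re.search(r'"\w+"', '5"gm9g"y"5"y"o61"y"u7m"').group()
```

Unlike `match`, `search` isn't anchored — it looks for the pattern anywhere in the string.
The match spans [1:7] → '"gm9g"'.

'"gm9g"'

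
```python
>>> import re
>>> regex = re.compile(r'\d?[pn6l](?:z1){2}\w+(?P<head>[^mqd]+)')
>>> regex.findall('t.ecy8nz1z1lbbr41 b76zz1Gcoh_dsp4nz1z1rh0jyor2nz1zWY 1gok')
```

One capturing group, so `findall` returns just the captured substring from each match — 2 in all.

[' b76zz1Gcoh_', ' 1gok']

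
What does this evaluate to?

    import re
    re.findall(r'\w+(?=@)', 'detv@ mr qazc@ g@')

['detv', 'qazc', 'g']

Because the assertion is zero-width, the text it checks is not consumed and won't appear in the result.
Matches: at [0:4] → 'detv'; at [9:13] → 'qazc'; at [15:16] → 'g'.
Since nothing is captured, `findall` lists the 3 matched substrings directly.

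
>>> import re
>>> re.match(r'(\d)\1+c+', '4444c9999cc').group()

'4444c'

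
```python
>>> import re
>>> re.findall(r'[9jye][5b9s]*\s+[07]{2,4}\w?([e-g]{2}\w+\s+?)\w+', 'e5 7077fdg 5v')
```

With a single group, `findall` returns only what that group captured — 0 items.
Nothing in the string satisfies the pattern, so the list is empty.

[]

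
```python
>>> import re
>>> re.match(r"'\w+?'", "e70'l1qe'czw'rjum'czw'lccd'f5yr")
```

None

With `match`, the pattern is implicitly anchored at the beginning.
Here the string doesn't start with a match, so the call returns None.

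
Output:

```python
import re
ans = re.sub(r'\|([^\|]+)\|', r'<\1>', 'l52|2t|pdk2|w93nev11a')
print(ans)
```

The replacement refers to a captured group, so each match is rewritten using its own captured text.

l52<2t>pdk2|w93nev11a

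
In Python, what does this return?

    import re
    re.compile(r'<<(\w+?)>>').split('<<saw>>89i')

Matches to split on: at [0:7] → '<<saw>>'.
Because the pattern has a capturing group, `split` also inserts each captured text between the pieces.

['', 'saw', '89i']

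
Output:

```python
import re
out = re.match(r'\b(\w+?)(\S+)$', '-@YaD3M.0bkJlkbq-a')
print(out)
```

None

`re.match` only tries the pattern at the start of the string.
Here the string doesn't start with a match, so the call returns None.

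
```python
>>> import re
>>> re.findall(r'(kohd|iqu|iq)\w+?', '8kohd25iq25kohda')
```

Walking the string: at [1:6] match 'kohd2', group 1 = 'kohd'; at [7:10] match 'iq2', group 1 = 'iq'; at [11:16] match 'kohda', group 1 = 'kohd'.
One capturing group, so `findall` returns just the captured substring from each match — 3 in all.

['kohd', 'iq', 'kohd']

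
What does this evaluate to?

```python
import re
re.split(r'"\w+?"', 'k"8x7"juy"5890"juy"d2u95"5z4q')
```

['k', 'juy', 'juy', '5z4q']

Matches to split on: at [1:6] → '"8x7"'; at [9:15] → '"5890"'; at [18:25] → '"d2u95"'.
Splitting on the pattern gives 4 pieces.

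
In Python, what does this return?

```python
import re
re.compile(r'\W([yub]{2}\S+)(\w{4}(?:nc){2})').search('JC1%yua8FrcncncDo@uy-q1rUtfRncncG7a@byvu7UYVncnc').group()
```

This matches a non-word character; then exactly 2 of one of [yub], then one or more of a non-whitespace character (captured); then exactly 4 of a word character, then the literal 'nc' repeated 2 times (captured).
Unlike `match`, `search` isn't anchored — it looks for the pattern anywhere in the string.
The match spans [3:48] → '%yua8FrcncncDo@uy-q1rUtfRncncG7a@byvu7UYVncnc'.
Captured: group 1 = 'yua8FrcncncDo@uy-q1rUtfRncncG7a@byvu', group 2 = '7UYVncnc'.

'%yua8FrcncncDo@uy-q1rUtfRncncG7a@byvu7UYVncnc'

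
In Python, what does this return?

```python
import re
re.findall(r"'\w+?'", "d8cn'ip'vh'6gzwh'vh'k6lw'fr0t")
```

["'ip'", "'6gzwh'", "'k6lw'"]

Walking the string: at [4:8] → "'ip'"; at [10:17] → "'6gzwh'"; at [19:25] → "'k6lw'".
`findall` yields the raw match text (3 of them) because the pattern has no groups.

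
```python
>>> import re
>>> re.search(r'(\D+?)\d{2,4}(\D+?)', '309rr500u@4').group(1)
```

'rr'

The pattern matches one or more of a non-digit (lazy) (captured); then 2 to 4 of a digit; then one or more of a non-digit (lazy) (captured).
Lazy quantifiers expand one character at a time until the remainder of the pattern can match.
`re.search` tries every starting position until one works.
The match spans [3:9] → 'rr500u'.
Captured: group 1 = 'rr', group 2 = 'u'.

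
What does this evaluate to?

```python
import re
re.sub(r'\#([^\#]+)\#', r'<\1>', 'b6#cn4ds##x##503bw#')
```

'b6<cn4ds><x><503bw>'

The replacement refers to a captured group, so each match is rewritten using its own captured text.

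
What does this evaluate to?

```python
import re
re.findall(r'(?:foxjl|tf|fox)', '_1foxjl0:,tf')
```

['foxjl', 'tf']

Alternation isn't longest-match — the leftmost alternative that fits at this position is chosen.
`findall` yields the raw match text (2 of them) because the pattern has no groups.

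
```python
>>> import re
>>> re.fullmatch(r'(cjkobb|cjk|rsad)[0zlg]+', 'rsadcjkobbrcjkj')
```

`fullmatch` succeeds only if the pattern covers the string from start to end.
Here there's no way to consume every character, so the call returns None.

None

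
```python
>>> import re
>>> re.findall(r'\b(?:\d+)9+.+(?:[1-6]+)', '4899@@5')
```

This matches a word boundary (`\b`, zero-width); then one or more of a digit (non-capturing group); then one or more of the literal '9', then one or more of any character; then one or more of a character in [1-6] (non-capturing group).
Matches: at [0:7] → '4899@@5'.
Since nothing is captured, `findall` lists the 1 matched substring directly.

['4899@@5']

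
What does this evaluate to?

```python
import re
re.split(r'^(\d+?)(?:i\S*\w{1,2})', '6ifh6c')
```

['', '6', '']

The pattern matches anchored at the start of the string; then one or more of a digit (lazy) (captured); then the literal 'i', then zero or more of a non-whitespace character, then 1 to 2 of a word character (non-capturing group).
Matches to split on: at [0:6] → '6ifh6c'.
`re.split` interleaves the captured-group text with the surrounding fragments.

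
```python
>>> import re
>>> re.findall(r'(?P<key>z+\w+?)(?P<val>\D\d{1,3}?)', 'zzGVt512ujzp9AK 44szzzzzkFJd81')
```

[('zzGV', 't5'), ('zp9AK', ' 4'), ('zzzzzkFJ', 'd8')]

Pattern: one or more of the literal 'z', then one or more of a word character (lazy) (captured as 'key'); then a non-digit, then 1 to 3 of a digit (lazy) (captured as 'val').
The `?` after the quantifier makes it lazy — it takes as little as possible before letting the rest of the pattern try.
Walking the string: at [0:6] match 'zzGVt5', groups = ('zzGV', 't5'); at [10:17] match 'zp9AK 4', groups = ('zp9AK', ' 4'); at [19:29] match 'zzzzzkFJd8', groups = ('zzzzzkFJ', 'd8').
Multiple groups make `findall` return tuples — one 2-tuple for each match.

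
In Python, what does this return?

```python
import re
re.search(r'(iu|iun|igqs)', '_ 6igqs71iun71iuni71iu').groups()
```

`re.search` tries every starting position until one works.
The match spans [3:7] → 'igqs'.
Captured: group 1 = 'igqs'.

('igqs',)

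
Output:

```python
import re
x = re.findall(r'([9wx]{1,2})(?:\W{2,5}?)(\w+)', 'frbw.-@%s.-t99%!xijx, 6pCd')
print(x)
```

[('w', 's'), ('99', 'xijx')]

`findall` packs the 2 group values into a tuple for every match.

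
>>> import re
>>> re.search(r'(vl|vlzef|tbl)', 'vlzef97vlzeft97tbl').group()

Alternation isn't longest-match — the leftmost alternative that fits at this position is chosen.
`re.search` scans for the first position where the pattern succeeds.
The match spans [0:2] → 'vl'.
Captured: group 1 = 'vl'.

'vl'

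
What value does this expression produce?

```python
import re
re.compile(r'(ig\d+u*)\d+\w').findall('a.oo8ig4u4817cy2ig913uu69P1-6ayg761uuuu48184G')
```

This matches the literal 'ig', then one or more of a digit, then zero or more of the literal 'u' (captured); then one or more of a digit, then a word character.
Walking the string: at [5:14] match 'ig4u4817c', group 1 = 'ig4u'; at [16:26] match 'ig913uu69P', group 1 = 'ig913uu'.
With a single group, `findall` returns only what that group captured — 2 items.

['ig4u', 'ig913uu']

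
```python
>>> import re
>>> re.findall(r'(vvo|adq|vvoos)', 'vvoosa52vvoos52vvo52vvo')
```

Branches in `(...|...)` are attempted left-to-right; the first branch that allows the whole pattern to succeed is taken.
Walking the string: at [0:3] match 'vvo', group 1 = 'vvo'; at [8:11] match 'vvo', group 1 = 'vvo'; at [15:18] match 'vvo', group 1 = 'vvo'; at [20:23] match 'vvo', group 1 = 'vvo'.
With a single group, `findall` returns only what that group captured — 4 items.

['vvo', 'vvo', 'vvo', 'vvo']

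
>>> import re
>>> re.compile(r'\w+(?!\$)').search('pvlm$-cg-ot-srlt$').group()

'pvl'

Because the assertion is negative and zero-width, positions next to the forbidden text are skipped.
The match spans [0:3] → 'pvl'.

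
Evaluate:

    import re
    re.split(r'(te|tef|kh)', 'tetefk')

['', 'te', '', 'te', 'fk']

`|` is ordered: at each position the engine commits to the first alternative that works.
Matches to split on: at [0:2] → 'te'; at [2:4] → 'te'.
`re.split` interleaves the captured-group text with the surrounding fragments.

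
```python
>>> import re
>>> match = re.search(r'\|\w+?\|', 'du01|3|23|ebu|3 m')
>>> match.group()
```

'|3|'

`re.search` tries every starting position until one works.
The match spans [4:7] → '|3|'.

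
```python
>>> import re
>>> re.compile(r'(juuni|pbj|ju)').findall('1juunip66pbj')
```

Alternation tries branches left to right and keeps the first one that lets the overall match succeed at that position.
Matches: at [1:6] match 'juuni', group 1 = 'juuni'; at [9:12] match 'pbj', group 1 = 'pbj'.
`findall` collects group 1 from each match (2 total).

['juuni', 'pbj']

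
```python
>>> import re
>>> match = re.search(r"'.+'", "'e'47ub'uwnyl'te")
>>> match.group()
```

"'e'47ub'uwnyl'"

`re.search` tries every starting position until one works.
The match spans [0:14] → "'e'47ub'uwnyl'".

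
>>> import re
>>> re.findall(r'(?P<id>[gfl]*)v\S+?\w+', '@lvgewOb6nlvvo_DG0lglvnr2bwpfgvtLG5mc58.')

['l']

Pattern: zero or more of one of [gfl] (captured as 'id'); then the literal 'v', then one or more of a non-whitespace character (lazy), then one or more of a word character.
Matches: at [1:39] match 'lvgewOb6nlvvo_DG0lglvnr2bwpfgvtLG5mc58', group 1 = 'l'.
One capturing group, so `findall` returns just the captured substring from the one match — 1 in all.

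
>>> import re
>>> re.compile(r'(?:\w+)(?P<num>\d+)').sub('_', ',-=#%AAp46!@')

',-=#%_!@'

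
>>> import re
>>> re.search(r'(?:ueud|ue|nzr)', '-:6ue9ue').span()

`re.search` scans for the first position where the pattern succeeds.
The match spans [3:5] → 'ue'.

(3, 5)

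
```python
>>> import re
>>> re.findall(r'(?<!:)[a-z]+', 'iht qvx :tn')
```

['iht', 'qvx', 'n']

`(?!…)`/`(?<!…)` only lets a position through if the neighbouring text does NOT match; no characters are consumed.
`findall` yields the raw match text (3 of them) because the pattern has no groups.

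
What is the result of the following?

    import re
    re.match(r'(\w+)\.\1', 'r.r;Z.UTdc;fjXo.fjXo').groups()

('r',)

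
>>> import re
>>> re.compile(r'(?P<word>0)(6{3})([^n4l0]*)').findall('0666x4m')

[('0', '666', 'x')]

This matches a literal '0' (captured as 'word'); then exactly 3 of a literal '6' (captured); then zero or more of any character except [n4l0] (captured).
Scanning left to right: at [0:5] match '0666x', groups = ('0', '666', 'x').
With 3 capturing groups, `findall` returns a 3-tuple per match.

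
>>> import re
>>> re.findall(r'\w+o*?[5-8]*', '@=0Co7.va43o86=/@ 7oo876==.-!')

['0Co7', 'va43o86', '7oo876']

This matches one or more of a word character; then zero or more of a literal 'o' (lazy), then zero or more of a character in [5-8].
Walking the string: at [2:6] → '0Co7'; at [7:14] → 'va43o86'; at [18:24] → '7oo876'.
Since nothing is captured, `findall` lists the 3 matched substrings directly.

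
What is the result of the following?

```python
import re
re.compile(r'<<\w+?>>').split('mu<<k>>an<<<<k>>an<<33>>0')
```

['mu', 'an<<', 'an', '0']

Matches to split on: at [2:7] → '<<k>>'; at [11:16] → '<<k>>'; at [18:24] → '<<33>>'.
Each match becomes a cut point; 4 segments remain.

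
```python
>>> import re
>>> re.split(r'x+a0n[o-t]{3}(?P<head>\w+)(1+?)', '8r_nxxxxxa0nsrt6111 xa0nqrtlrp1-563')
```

['8r_n', '611', '1', ' ', 'lrp', '1', '-563']

Pattern: one or more of a literal 'x', then the literal 'a0n', then exactly 3 of a character in [o-t]; then one or more of a word character (captured as 'head'); then one or more of a literal '1' (lazy) (captured).
With a capturing group present, the delimiter's captured portion is kept in the result list.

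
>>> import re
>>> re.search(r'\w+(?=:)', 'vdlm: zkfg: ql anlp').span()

(0, 4)

The positive lookaround only admits positions where the adjacent text matches; those characters stay outside the span.
`search` walks the string left to right and returns the first match it finds.
The match spans [0:4] → 'vdlm'.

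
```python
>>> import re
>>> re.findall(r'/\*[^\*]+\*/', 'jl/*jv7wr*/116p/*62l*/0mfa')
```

`findall` yields the raw match text (2 of them) because the pattern has no groups.

['/*jv7wr*/', '/*62l*/']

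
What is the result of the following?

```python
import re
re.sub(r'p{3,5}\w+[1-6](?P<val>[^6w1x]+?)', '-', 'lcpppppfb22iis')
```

This matches 3 to 5 of a literal 'p', then one or more of a word character, then a character in [1-6]; then one or more of any character except [6w1x] (lazy) (captured as 'val').
A `+?`/`*?`/`{m,n}?` starts at its minimum and grows only as far as needed for what follows to match.
Matches: at [2:12] → 'pppppfb22i'.
Every occurrence is swapped for '-'.

'lc-is'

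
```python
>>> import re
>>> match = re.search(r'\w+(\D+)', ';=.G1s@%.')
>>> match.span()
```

(3, 9)

Pattern: one or more of a word character; then one or more of a non-digit (captured).
`re.search` scans for the first position where the pattern succeeds.
The match spans [3:9] → 'G1s@%.'.
Captured: group 1 = '@%.'.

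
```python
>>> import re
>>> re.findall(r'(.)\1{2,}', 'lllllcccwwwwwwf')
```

The backreference `\1` re-matches whatever the first group consumed, character for character.
Because there's exactly one group, `findall` drops the full match and keeps group 1 from each hit.

['l', 'c', 'w']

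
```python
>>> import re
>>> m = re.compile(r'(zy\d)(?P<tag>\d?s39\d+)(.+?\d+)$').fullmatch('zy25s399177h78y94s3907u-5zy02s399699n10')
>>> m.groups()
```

('zy2', '5s399177', 'h78y94s3907u-5zy02s399699n10')

The match spans [0:39] → 'zy25s399177h78y94s3907u-5zy02s399699n10'.
Captured: group 1 = 'zy2', group 2 = '5s399177', group 3 = 'h78y94s3907u-5zy02s399699n10'.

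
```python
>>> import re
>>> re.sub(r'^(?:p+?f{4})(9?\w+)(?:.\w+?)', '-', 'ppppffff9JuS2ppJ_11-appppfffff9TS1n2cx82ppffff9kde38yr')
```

'-ppppfffff9TS1n2cx82ppffff9kde38yr'

This matches anchored at the start of the string; then one or more of a literal 'p' (lazy), then exactly 4 of the literal 'f' (non-capturing group); then optionally the literal '9', then one or more of a word character (captured); then any character, then one or more of a word character (lazy) (non-capturing group).
Because the quantifier is non-greedy, it stops expanding at the earliest point where the rest of the pattern can succeed.
Matches: at [0:21] → 'ppppffff9JuS2ppJ_11-a'.
`sub` substitutes '-' at each match site.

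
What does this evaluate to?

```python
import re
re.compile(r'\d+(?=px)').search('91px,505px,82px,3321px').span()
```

The `(?=…)`/`(?<=…)` assertion just peeks at neighbouring text; it doesn't advance the match position.
`re.search` scans for the first position where the pattern succeeds.
The match spans [0:2] → '91'.

(0, 2)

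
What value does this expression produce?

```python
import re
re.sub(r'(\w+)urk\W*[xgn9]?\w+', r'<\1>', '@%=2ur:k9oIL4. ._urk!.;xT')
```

Pattern: one or more of a word character (captured); then the literal 'urk', then zero or more of a non-word character, then optionally one of [xgn9]; then one or more of a word character.
Each match is replaced using the text its own group 1 captured.

'@%=2ur:k9oIL4. .<_>'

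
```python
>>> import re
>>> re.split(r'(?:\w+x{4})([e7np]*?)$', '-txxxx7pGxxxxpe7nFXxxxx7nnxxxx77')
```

['-', '77', '']

Pattern: one or more of a word character, then exactly 4 of the literal 'x' (non-capturing group); then zero or more of one of [e7np] (lazy) (captured); then anchored at the end.
Matches to split on: at [1:32] → 'txxxx7pGxxxxpe7nFXxxxx7nnxxxx77'.
`re.split` interleaves the captured-group text with the surrounding fragments.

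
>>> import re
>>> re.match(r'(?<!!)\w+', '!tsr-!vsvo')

None

`re.match` won't scan ahead — the pattern has to work from the very first character.
Here the string doesn't start with a match, so the call returns None.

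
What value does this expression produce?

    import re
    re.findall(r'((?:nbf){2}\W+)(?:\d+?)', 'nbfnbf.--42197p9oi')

['nbfnbf.--']

This matches the literal 'nbf' repeated 2 times, then one or more of a non-word character (captured); then one or more of a digit (lazy) (non-capturing group).
Walking the string: at [0:10] match 'nbfnbf.--4', group 1 = 'nbfnbf.--'.
Because there's exactly one group, `findall` drops the full match and keeps group 1 from the one hit.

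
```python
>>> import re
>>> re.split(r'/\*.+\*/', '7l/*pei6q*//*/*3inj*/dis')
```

['7l', 'dis']

Each match becomes a cut point; 2 segments remain.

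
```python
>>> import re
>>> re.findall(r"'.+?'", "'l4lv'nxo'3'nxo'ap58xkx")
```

Because the quantifier is non-greedy, it stops expanding at the earliest point where the rest of the pattern can succeed.
Matches: at [0:6] → "'l4lv'"; at [9:12] → "'3'".
With no groups in the pattern, `findall` gives back each whole match — 2 here.

["'l4lv'", "'3'"]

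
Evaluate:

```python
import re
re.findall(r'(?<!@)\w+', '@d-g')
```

['g']

`(?!…)`/`(?<!…)` only lets a position through if the neighbouring text does NOT match; no characters are consumed.
`findall` yields the raw match text (1 of them) because the pattern has no groups.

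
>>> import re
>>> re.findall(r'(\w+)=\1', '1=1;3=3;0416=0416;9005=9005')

['1', '3', '0416', '9005']

A backreference is literal: `\1` must see the identical characters the first group matched.
Because there's exactly one group, `findall` drops the full match and keeps group 1 from each hit.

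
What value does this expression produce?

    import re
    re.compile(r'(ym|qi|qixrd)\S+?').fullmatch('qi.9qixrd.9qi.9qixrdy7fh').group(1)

'qi'

`fullmatch` succeeds only if the pattern covers the string from start to end.
The match spans [0:24] → 'qi.9qixrd.9qi.9qixrdy7fh'.
Captured: group 1 = 'qi'.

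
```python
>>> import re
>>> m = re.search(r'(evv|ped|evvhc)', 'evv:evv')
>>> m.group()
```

The match spans [0:3] → 'evv'.

'evv'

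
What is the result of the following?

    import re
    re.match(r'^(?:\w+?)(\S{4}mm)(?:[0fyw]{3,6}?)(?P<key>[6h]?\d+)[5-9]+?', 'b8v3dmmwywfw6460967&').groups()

Pattern: anchored at the start of the string; then one or more of a word character (lazy) (non-capturing group); then exactly 4 of a non-whitespace character, then the literal 'mm' (captured); then 3 to 6 of one of [0fyw] (lazy) (non-capturing group); then optionally one of [6h], then one or more of a digit (captured as 'key'); then one or more of a character in [5-9] (lazy).
`re.match` won't scan ahead — the pattern has to work from the very first character.
The match spans [0:19] → 'b8v3dmmwywfw6460967'.
Captured: group 1 = '8v3dmm', group 2 = '646096'.

('8v3dmm', '646096')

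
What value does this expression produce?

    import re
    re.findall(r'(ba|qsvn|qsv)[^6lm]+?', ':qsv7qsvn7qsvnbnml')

Branches in `(...|...)` are attempted left-to-right; the first branch that allows the whole pattern to succeed is taken.
Walking the string: at [1:5] match 'qsv7', group 1 = 'qsv'; at [5:10] match 'qsvn7', group 1 = 'qsvn'; at [10:15] match 'qsvnb', group 1 = 'qsvn'.
`findall` collects group 1 from each match (3 total).

['qsv', 'qsvn', 'qsvn']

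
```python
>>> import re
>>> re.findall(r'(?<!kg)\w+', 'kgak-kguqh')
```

`(?!…)`/`(?<!…)` only lets a position through if the neighbouring text does NOT match; no characters are consumed.
Walking the string: at [0:4] → 'kgak'; at [5:10] → 'kguqh'.
No capturing groups, so `findall` returns the 2 full match strings.

['kgak', 'kguqh']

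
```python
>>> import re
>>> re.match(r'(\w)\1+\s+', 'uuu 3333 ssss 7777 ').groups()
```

The match spans [0:4] → 'uuu '.
Captured: group 1 = 'u'.

('u',)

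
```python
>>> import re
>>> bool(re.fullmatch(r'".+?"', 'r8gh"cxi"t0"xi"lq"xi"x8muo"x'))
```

False

`re.fullmatch` is like wrapping the pattern in `^…$` (in single-line mode).
Here there's no way to consume every character, so the call returns None, and `bool(None)` is False.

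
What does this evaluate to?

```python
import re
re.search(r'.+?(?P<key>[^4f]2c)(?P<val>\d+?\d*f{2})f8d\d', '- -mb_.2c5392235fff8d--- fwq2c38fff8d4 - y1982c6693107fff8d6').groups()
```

The match spans [0:38] → '- -mb_.2c5392235fff8d--- fwq2c38fff8d4'.
Captured: group 1 = 'q2c', group 2 = '38ff'.

('q2c', '38ff')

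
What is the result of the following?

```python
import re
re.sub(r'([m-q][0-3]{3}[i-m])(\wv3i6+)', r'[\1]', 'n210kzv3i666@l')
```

'[n210k]@l'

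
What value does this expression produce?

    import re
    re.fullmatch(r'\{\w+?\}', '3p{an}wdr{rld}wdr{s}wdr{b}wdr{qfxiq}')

None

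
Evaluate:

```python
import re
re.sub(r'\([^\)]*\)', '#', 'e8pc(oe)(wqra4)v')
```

'e8pc##v'

Each match is replaced by '#'.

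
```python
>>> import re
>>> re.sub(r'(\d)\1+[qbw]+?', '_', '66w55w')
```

After group 1 captures some text, `\1` only succeeds where that same text appears again.
Matches: at [0:3] → '66w'; at [3:6] → '55w'.
`sub` substitutes '_' at each match site.

'__'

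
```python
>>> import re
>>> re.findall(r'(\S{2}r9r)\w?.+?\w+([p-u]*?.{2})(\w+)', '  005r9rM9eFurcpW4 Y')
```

[('05r9r', '4 ', 'Y')]

The pattern matches exactly 2 of a non-whitespace character, then the literal 'r9r' (captured); then optionally a word character, then one or more of any character (lazy), then one or more of a word character; then zero or more of a character in [p-u] (lazy), then exactly 2 of any character (captured); then one or more of a word character (captured).
Scanning left to right: at [3:20] match '05r9rM9eFurcpW4 Y', groups = ('05r9r', '4 ', 'Y').
`findall` packs the 3 group values into a tuple for every match.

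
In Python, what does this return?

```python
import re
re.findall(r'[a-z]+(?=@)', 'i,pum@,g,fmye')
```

['pum']

The `(?=…)`/`(?<=…)` assertion just peeks at neighbouring text; it doesn't advance the match position.
Matches: at [2:5] → 'pum'.
With no groups in the pattern, `findall` gives back each whole match — 1 here.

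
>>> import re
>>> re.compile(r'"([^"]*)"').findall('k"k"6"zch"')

['k', 'zch']

Matches: at [1:4] match '"k"', group 1 = 'k'; at [5:10] match '"zch"', group 1 = 'zch'.
`findall` collects group 1 from each match (2 total).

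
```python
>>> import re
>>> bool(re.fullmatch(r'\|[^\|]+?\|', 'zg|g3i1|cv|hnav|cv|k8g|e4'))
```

`fullmatch` succeeds only if the pattern covers the string from start to end.
Here the string isn't matched end-to-end, so the call returns None, and `bool(None)` is False.

False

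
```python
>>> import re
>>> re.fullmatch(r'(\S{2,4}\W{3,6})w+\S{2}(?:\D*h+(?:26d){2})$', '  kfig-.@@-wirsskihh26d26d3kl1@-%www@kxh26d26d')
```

None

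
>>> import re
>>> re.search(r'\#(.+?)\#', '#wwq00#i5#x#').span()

A non-greedy quantifier consumes as few characters as it can — just enough that the remainder of the pattern still matches from where it stops; whatever follows it matches normally.
The match spans [0:7] → '#wwq00#'.

(0, 7)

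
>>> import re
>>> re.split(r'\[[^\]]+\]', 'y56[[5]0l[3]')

['y56', '0l', '']

Matches to split on: at [3:7] → '[[5]'; at [9:12] → '[3]'.
`split` removes every match and returns the 3 fragments in between.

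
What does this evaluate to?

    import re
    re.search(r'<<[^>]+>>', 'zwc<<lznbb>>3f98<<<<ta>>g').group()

The match spans [3:12] → '<<lznbb>>'.

'<<lznbb>>'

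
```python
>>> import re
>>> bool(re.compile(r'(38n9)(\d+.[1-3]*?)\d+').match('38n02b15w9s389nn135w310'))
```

The pattern matches the literal '38', then the literal 'n9' (captured); then one or more of a digit, then any character, then zero or more of a character in [1-3] (lazy) (captured); then one or more of a digit.
With `match`, the pattern is implicitly anchored at the beginning.
Here the pattern fails at index 0, so the call returns None, and `bool(None)` is False.

False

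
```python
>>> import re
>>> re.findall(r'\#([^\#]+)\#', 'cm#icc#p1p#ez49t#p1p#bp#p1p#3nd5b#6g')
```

['icc', 'ez49t', 'bp', '3nd5b']

Walking the string: at [2:7] match '#icc#', group 1 = 'icc'; at [10:17] match '#ez49t#', group 1 = 'ez49t'; at [20:24] match '#bp#', group 1 = 'bp'; at [27:34] match '#3nd5b#', group 1 = '3nd5b'.
`findall` collects group 1 from each match (4 total).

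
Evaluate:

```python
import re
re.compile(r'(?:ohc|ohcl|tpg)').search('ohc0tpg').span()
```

`re.search` scans for the first position where the pattern succeeds.
The match spans [0:3] → 'ohc'.

(0, 3)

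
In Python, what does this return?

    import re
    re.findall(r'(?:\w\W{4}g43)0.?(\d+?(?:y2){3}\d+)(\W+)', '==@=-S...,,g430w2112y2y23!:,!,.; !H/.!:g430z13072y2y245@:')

`findall` packs the 2 group values into a tuple for every match.
Nothing in the string satisfies the pattern, so the list is empty.

[]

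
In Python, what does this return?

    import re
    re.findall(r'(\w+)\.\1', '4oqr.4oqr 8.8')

['4oqr', '8']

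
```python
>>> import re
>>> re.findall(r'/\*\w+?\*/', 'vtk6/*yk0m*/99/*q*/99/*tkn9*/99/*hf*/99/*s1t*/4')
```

With no groups in the pattern, `findall` gives back each whole match — 5 here.

['/*yk0m*/', '/*q*/', '/*tkn9*/', '/*hf*/', '/*s1t*/']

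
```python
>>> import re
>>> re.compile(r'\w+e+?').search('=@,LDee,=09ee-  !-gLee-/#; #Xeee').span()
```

(3, 7)

This matches one or more of a word character; then one or more of a literal 'e' (lazy).
Unlike `match`, `search` isn't anchored — it looks for the pattern anywhere in the string.
The match spans [3:7] → 'LDee'.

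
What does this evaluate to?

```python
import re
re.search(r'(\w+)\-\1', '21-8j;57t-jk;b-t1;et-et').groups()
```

The match spans [18:23] → 'et-et'.
Captured: group 1 = 'et'.

('et',)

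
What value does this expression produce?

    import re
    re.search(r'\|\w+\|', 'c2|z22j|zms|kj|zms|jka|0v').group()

Unlike `match`, `search` isn't anchored — it looks for the pattern anywhere in the string.
The match spans [2:8] → '|z22j|'.

'|z22j|'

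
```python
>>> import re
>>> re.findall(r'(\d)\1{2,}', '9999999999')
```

A backreference is literal: `\1` must see the identical characters the first group matched.
Because there's exactly one group, `findall` drops the full match and keeps group 1 from the one hit.

['9']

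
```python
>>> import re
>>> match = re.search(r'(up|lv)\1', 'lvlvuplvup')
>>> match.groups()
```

('lv',)

The match spans [0:4] → 'lvlv'.
Captured: group 1 = 'lv'.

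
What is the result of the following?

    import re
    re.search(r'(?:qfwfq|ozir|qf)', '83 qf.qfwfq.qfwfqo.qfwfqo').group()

`search` walks the string left to right and returns the first match it finds.
The match spans [3:5] → 'qf'.

'qf'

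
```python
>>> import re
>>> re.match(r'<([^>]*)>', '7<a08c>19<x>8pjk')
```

None

`match` is anchored at position 0; if the pattern doesn't fit there, it returns None.
Here position 0 doesn't satisfy it, so the call returns None.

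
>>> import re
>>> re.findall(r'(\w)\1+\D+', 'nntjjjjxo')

['n']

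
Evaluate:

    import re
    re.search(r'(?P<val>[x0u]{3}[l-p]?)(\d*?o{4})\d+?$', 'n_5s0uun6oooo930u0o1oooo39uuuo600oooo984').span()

(26, 40)

The match spans [26:40] → 'uuuo600oooo984'.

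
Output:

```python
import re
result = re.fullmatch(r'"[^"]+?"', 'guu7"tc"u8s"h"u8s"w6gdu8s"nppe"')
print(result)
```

None

`fullmatch` succeeds only if the pattern covers the string from start to end.
Here the pattern can't cover the whole string, so the call returns None.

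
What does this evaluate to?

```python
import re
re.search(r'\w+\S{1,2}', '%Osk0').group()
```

The match spans [1:5] → 'Osk0'.

'Osk0'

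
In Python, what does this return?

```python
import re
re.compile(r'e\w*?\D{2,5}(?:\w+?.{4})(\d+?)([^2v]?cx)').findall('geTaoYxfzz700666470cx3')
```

[('066647', '0cx')]

Because the quantifier is non-greedy, it stops expanding at the earliest point where the rest of the pattern can succeed.
2 groups means the one result is a tuple of 2 captured strings — 1 here.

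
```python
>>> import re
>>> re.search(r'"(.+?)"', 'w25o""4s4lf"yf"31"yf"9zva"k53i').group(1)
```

'"4s4lf'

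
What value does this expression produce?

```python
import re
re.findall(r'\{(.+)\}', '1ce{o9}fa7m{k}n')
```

['o9}fa7m{k']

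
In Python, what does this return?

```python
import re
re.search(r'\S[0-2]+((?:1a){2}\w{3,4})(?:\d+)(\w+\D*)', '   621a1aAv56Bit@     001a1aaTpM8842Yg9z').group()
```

'621a1aAv56Bit@     '

This matches a non-whitespace character, then one or more of a character in [0-2]; then the literal '1a' repeated 2 times, then 3 to 4 of a word character (captured); then one or more of a digit (non-capturing group); then one or more of a word character, then zero or more of a non-digit (captured).
`re.search` scans for the first position where the pattern succeeds.
The match spans [3:22] → '621a1aAv56Bit@     '.
Captured: group 1 = '1a1aAv5', group 2 = 'Bit@     '.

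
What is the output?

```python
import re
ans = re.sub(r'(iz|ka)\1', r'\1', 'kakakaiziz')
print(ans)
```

After group 1 captures some text, `\1` only succeeds where that same text appears again.
Matches: at [0:4] → 'kaka'; at [6:10] → 'iziz'.
The replacement refers to a captured group, so each match is rewritten using its own captured text.

kakaiz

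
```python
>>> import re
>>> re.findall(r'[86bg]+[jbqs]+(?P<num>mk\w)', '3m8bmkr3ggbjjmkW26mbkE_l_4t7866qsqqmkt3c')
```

['mkr', 'mkW', 'mkt']

Pattern: one or more of one of [86bg], then one or more of one of [jbqs]; then the literal 'mk', then a word character (captured as 'num').
Matches: at [2:7] match '8bmkr', group 1 = 'mkr'; at [8:16] match 'ggbjjmkW', group 1 = 'mkW'; at [28:38] match '866qsqqmkt', group 1 = 'mkt'.
One capturing group, so `findall` returns just the captured substring from each match — 3 in all.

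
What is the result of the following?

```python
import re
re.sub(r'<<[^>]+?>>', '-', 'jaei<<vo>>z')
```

`sub` substitutes '-' at each match site.

'jaei-z'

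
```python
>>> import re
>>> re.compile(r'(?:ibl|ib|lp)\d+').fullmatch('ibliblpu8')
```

None

`re.fullmatch` is like wrapping the pattern in `^…$` (in single-line mode).
Here there's no way to consume every character, so the call returns None.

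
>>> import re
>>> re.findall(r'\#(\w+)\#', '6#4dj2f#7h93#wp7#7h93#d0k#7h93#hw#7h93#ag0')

Walking the string: at [1:8] match '#4dj2f#', group 1 = '4dj2f'; at [12:17] match '#wp7#', group 1 = 'wp7'; at [21:26] match '#d0k#', group 1 = 'd0k'; at [30:34] match '#hw#', group 1 = 'hw'.
One capturing group, so `findall` returns just the captured substring from each match — 4 in all.

['4dj2f', 'wp7', 'd0k', 'hw']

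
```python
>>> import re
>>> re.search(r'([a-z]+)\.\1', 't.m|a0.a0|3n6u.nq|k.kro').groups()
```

('k',)

The match spans [18:21] → 'k.k'.
Captured: group 1 = 'k'.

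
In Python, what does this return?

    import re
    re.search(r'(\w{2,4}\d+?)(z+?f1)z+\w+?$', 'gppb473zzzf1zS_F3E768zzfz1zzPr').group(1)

'gppb473'

Pattern: 2 to 4 of a word character, then one or more of a digit (lazy) (captured); then one or more of a literal 'z' (lazy), then the literal 'f1' (captured); then one or more of a literal 'z', then one or more of a word character (lazy); then anchored at the end.
Unlike `match`, `search` isn't anchored — it looks for the pattern anywhere in the string.
The match spans [0:30] → 'gppb473zzzf1zS_F3E768zzfz1zzPr'.
Captured: group 1 = 'gppb473', group 2 = 'zzzf1'.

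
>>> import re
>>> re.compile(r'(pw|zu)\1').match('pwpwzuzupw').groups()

The match spans [0:4] → 'pwpw'.
Captured: group 1 = 'pw'.

('pw',)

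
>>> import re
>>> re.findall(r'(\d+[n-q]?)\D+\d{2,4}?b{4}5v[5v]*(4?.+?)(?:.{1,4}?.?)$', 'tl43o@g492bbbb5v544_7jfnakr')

[('43o', '44_7j')]

Lazy quantifiers expand one character at a time until the remainder of the pattern can match.
With 2 capturing groups, `findall` returns a 2-tuple per match.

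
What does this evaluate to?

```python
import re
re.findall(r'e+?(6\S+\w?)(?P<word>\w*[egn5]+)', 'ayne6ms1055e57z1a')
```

This matches one or more of a literal 'e' (lazy); then the literal '6', then one or more of a non-whitespace character, then optionally a word character (captured); then zero or more of a word character, then one or more of one of [egn5] (captured as 'word').
Matches: at [3:13] match 'e6ms1055e5', groups = ('6ms1055e', '5').
With 2 capturing groups, `findall` returns a 2-tuple per match.

[('6ms1055e', '5')]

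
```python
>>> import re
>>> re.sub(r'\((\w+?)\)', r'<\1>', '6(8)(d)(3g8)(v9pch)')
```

Each match is replaced using the text its own group 1 captured.

'6<8><d><3g8><v9pch>'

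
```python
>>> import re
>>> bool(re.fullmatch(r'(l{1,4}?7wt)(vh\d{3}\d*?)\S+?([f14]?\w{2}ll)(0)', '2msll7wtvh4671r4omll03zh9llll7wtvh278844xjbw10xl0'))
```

This matches 1 to 4 of the literal 'l' (lazy), then the literal '7wt' (captured); then the literal 'vh', then exactly 3 of a digit, then zero or more of a digit (lazy) (captured); then one or more of a non-whitespace character (lazy); then optionally one of [f14], then exactly 2 of a word character, then the literal 'll' (captured); then a literal '0' (captured).
For `fullmatch`, every character of the input must be accounted for by the pattern.
Here the string isn't matched end-to-end, so the call returns None, and `bool(None)` is False.

False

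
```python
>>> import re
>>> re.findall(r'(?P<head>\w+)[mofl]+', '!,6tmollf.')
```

This matches one or more of a word character (captured as 'head'); then one or more of one of [mofl].
Matches: at [2:9] match '6tmollf', group 1 = '6tmoll'.
One capturing group, so `findall` returns just the captured substring from the one match — 1 in all.

['6tmoll']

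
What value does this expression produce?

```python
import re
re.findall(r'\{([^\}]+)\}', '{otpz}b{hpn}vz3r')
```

['otpz', 'hpn']

One capturing group, so `findall` returns just the captured substring from each match — 2 in all.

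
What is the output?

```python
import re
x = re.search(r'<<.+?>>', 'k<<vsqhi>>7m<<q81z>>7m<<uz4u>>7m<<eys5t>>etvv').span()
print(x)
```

(1, 10)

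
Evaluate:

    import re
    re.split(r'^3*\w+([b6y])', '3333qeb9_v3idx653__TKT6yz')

The pattern matches anchored at the start of the string; then zero or more of a literal '3'; then one or more of a word character; then one of [b6y] (captured).
Matches to split on: at [0:24] → '3333qeb9_v3idx653__TKT6y'.
The group in the pattern means `split` returns the separators' captures alongside the pieces.

['', 'y', 'z']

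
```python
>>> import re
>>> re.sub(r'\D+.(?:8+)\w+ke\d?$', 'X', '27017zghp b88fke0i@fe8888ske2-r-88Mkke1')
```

This matches one or more of a non-digit, then any character; then one or more of a literal '8' (non-capturing group); then one or more of a word character, then the literal 'ke', then optionally a digit; then anchored at the end.
Matches: at [29:39] → '-r-88Mkke1'.
Every occurrence is swapped for 'X'.

'27017zghp b88fke0i@fe8888ske2X'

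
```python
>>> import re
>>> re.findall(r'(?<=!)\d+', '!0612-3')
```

The `(?=…)`/`(?<=…)` assertion just peeks at neighbouring text; it doesn't advance the match position.
Walking the string: at [1:5] → '0612'.
Since nothing is captured, `findall` lists the 1 matched substring directly.

['0612']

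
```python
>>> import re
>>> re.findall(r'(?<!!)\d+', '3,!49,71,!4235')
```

['3', '9', '71', '235']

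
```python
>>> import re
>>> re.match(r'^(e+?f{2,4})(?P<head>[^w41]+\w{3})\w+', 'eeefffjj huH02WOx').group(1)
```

'eeefff'

Pattern: anchored at the start of the string; then one or more of the literal 'e' (lazy), then 2 to 4 of the literal 'f' (captured); then one or more of any character except [w41], then exactly 3 of a word character (captured as 'head'); then one or more of a word character.
With `match`, the pattern is implicitly anchored at the beginning.
The match spans [0:17] → 'eeefffjj huH02WOx'.
Captured: group 1 = 'eeefff', group 2 = 'jj huH02WO'.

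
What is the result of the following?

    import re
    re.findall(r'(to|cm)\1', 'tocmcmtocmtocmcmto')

['cm', 'cm']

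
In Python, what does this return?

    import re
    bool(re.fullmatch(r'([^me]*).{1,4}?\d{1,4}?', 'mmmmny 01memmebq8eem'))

False

This matches zero or more of any character except [me] (captured); then 1 to 4 of any character (lazy), then 1 to 4 of a digit (lazy).
For `fullmatch`, every character of the input must be accounted for by the pattern.
Here the string isn't matched end-to-end, so the call returns None, and `bool(None)` is False.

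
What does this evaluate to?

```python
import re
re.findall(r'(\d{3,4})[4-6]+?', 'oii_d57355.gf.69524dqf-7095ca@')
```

['5735', '6952', '709']

This matches 3 to 4 of a digit (captured); then one or more of a character in [4-6] (lazy).
Walking the string: at [5:10] match '57355', group 1 = '5735'; at [14:19] match '69524', group 1 = '6952'; at [23:27] match '7095', group 1 = '709'.
One capturing group, so `findall` returns just the captured substring from each match — 3 in all.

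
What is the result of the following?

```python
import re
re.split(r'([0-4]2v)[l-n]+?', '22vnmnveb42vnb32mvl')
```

['', '22v', 'mnveb', '42v', 'b32mvl']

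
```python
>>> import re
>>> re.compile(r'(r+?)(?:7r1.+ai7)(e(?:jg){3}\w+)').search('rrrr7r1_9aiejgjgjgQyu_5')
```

None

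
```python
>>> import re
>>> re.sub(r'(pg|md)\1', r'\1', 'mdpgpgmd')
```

'mdpgmd'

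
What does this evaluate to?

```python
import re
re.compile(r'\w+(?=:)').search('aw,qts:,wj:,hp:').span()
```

(3, 6)

The lookaround is zero-width — it requires the adjacent text to match without consuming it, so the asserted text isn't part of the match.
The match spans [3:6] → 'qts'.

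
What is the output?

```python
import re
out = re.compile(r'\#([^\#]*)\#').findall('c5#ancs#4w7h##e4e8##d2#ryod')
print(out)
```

['ancs', '', '']

With a single group, `findall` returns only what that group captured — 3 items.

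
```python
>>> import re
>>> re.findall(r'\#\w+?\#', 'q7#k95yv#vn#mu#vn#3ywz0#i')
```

['#k95yv#', '#mu#', '#3ywz0#']

Since nothing is captured, `findall` lists the 3 matched substrings directly.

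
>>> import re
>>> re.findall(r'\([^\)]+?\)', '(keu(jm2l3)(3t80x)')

['(keu(jm2l3)', '(3t80x)']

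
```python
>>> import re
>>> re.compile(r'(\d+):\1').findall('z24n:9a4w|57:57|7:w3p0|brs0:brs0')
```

['57']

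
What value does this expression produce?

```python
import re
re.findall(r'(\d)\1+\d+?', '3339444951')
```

['3', '4']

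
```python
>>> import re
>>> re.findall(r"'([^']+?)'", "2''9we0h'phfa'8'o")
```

`findall` collects group 1 from each match (2 total).

['9we0h', '8']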